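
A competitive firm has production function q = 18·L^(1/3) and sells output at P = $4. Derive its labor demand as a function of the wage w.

L(w) = (24/w)^(3/2)

MP_L = (1/3)·18·L^(-2/3) = 6·L^(-2/3).
Setting P·MP_L = w: 24·L^(-2/3) = w.
Solving for L: L^(-2/3) = w/24, so L = (24/w)^(3/2).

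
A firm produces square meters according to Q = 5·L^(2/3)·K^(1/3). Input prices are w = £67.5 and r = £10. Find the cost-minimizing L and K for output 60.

Cost minimization requires the marginal rate of technical substitution to equal the input-price ratio: MP_L/MP_K = w/r.
Here MP_L/MP_K = (2/3)·(K/L)/(1/3) = 2·(K/L). Setting this equal to 67.5/10 = 6.75 gives K = 3.375L.
Substituting into Q = 60: 5·L^(2/3)·(3.375L)^(1/3) = 60.
Solving, L = 8 and K = 27.

L* = 8, K* = 27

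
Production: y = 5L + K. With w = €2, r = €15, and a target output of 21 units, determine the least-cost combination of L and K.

L* = 4.2, K* = 0

The inputs are perfect substitutes, so the firm uses whichever has the lower cost per unit of output.
Cost per unit of output via L is 0.4; via K it is 15. L is cheaper.
Producing y = 21 with L alone: L = 4.2, K = 0.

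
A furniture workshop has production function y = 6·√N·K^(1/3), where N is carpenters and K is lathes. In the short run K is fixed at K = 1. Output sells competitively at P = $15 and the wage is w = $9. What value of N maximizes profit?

With K = 1, MP_N = (1/2)·6·N^(-1/2)·1^(1/3) = 3·N^(-1/2).
Profit maximization for a price taker requires P·MP_N = w: 15·3·N^(-1/2) = 9.
So N^(-1/2) = 0.2, which gives N = 25.

N* = 25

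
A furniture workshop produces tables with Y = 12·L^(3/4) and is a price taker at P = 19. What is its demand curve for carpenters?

MP_L = (3/4)·12·L^(-1/4) = 9·L^(-1/4).
Setting P·MP_L = w: 171·L^(-1/4) = w.
Solving for L: L^(-1/4) = w/171, so L = (171/w)^(4).

L(w) = (171/w)^(4)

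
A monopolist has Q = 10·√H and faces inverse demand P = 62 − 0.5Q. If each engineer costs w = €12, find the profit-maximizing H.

H* = 25

Marginal revenue from the inverse demand is MR = 62 − Q.
The marginal product is MP_H = 5·H^(-1/2).
A monopolist hires until marginal revenue product equals the wage: MR·MP_H = w.
At H, Q = 10·√H. Substituting and solving: (62 − 10·√H)·5·H^(-1/2) = 12 gives H = 25.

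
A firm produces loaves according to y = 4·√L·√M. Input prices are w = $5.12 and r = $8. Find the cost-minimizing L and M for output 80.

L* = 25, M* = 16

Cost minimization requires the marginal rate of technical substitution to equal the input-price ratio: MP_L/MP_M = w/r.
Here MP_L/MP_M = (1/2)·(M/L)/(1/2) = (M/L). Setting this equal to 5.12/8 = 0.64 gives M = 0.64L.
Substituting into y = 80: 4·L^(1/2)·(0.64L)^(1/2) = 80.
Solving, L = 25 and M = 16.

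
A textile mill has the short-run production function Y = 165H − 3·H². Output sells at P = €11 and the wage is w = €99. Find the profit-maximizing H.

The marginal product of H is MP_H = 165 − 6H.
A price-taking firm hires until the value of the marginal product equals the wage: P·MP_H = w, so 11·(165 − 6H) = 99.
Then 165 − 6H = 9, giving H = 26.

H* = 26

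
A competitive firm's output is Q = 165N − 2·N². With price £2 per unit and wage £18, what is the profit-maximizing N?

The marginal product of N is MP_N = 165 − 4N.
A price-taking firm hires until the value of the marginal product equals the wage: P·MP_N = w, so 2·(165 − 4N) = 18.
Then 165 − 4N = 9, giving N = 39.

N* = 39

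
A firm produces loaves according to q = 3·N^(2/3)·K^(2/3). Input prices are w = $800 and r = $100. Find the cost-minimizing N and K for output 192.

Cost minimization requires the marginal rate of technical substitution to equal the input-price ratio: MP_N/MP_K = w/r.
Here MP_N/MP_K = (2/3)·(K/N)/(2/3) = (K/N). Setting this equal to 800/100 = 8 gives K = 8N.
Substituting into q = 192: 3·N^(2/3)·(8N)^(2/3) = 192.
Solving, N = 8 and K = 64.

N* = 8, K* = 64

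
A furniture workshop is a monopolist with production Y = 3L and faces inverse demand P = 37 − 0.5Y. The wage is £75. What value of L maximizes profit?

L* = 4

Marginal revenue from the inverse demand is MR = 37 − Y.
The marginal product is MP_L = 3.
A monopolist hires until marginal revenue product equals the wage: MR·MP_L = w.
(37 − 3L)·3 = 75, so L = 4.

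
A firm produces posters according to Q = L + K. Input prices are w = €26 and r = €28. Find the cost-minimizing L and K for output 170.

The inputs are perfect substitutes, so the firm uses whichever has the lower cost per unit of output.
Cost per unit of output via L is 26; via K it is 28. L is cheaper.
Producing Q = 170 with L alone: L = 170, K = 0.

L* = 170, K* = 0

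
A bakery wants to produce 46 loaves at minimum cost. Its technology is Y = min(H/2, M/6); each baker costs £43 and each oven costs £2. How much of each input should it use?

With a fixed-proportions technology, the cost-minimizing bundle uses no slack in either input: H/2 = M/6 = Y.
So H = 2·46 = 92 and M = 6·46 = 276.

H* = 92, M* = 276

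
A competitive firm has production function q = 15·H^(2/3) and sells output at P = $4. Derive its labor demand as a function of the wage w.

H(w) = 64000/w³

MP_H = (2/3)·15·H^(-1/3) = 10·H^(-1/3).
Setting P·MP_H = w: 40·H^(-1/3) = w.
Solving for H: H^(-1/3) = w/40, so H = (40/w)^(3).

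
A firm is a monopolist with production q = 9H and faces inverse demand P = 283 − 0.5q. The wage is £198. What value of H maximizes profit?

Marginal revenue from the inverse demand is MR = 283 − q.
The marginal product is MP_H = 9.
A monopolist hires until marginal revenue product equals the wage: MR·MP_H = w.
(283 − 9H)·9 = 198, so H = 29.

H* = 29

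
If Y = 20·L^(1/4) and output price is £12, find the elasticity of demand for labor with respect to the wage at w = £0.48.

ε = -4/3

MP_L = (1/4)·20·L^(-3/4), so P·MP_L = w gives 60·L^(-3/4) = w.
Solving, L(w) = (60/w)^(4/3). This is a constant-elasticity form: L ∝ w^(−4/3), so ε = −4/3.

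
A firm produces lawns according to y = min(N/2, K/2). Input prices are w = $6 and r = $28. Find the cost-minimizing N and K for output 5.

With a fixed-proportions technology, the cost-minimizing bundle uses no slack in either input: N/2 = K/2 = y.
So N = 2·5 = 10 and K = 2·5 = 10.

N* = 10, K* = 10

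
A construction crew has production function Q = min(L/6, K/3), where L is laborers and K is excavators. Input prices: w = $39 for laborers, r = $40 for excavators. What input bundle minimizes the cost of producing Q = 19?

With a fixed-proportions technology, the cost-minimizing bundle uses no slack in either input: L/6 = K/3 = Q.
So L = 6·19 = 114 and K = 3·19 = 57.

L* = 114, K* = 57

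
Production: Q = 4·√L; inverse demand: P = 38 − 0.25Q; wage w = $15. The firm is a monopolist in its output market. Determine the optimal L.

Marginal revenue from the inverse demand is MR = 38 − 0.5Q.
The marginal product is MP_L = 2·L^(-1/2).
A monopolist hires until marginal revenue product equals the wage: MR·MP_L = w.
At L, Q = 4·√L. Substituting and solving: (38 − 2·√L)·2·L^(-1/2) = 15 gives L = 16.

L* = 16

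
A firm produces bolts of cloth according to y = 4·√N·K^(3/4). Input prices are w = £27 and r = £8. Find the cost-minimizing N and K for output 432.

N* = 16, K* = 81

Cost minimization requires the marginal rate of technical substitution to equal the input-price ratio: MP_N/MP_K = w/r.
Here MP_N/MP_K = (1/2)·(K/N)/(3/4) = (2/3)·(K/N). Setting this equal to 27/8 = 3.375 gives K = 5.0625N.
Substituting into y = 432: 4·N^(1/2)·(5.0625N)^(3/4) = 432.
Solving, N = 16 and K = 81.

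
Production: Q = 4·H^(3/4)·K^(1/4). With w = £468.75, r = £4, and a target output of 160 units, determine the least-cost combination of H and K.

Cost minimization requires the marginal rate of technical substitution to equal the input-price ratio: MP_H/MP_K = w/r.
Here MP_H/MP_K = (3/4)·(K/H)/(1/4) = 3·(K/H). Setting this equal to 468.75/4 = 117.1875 gives K = 39.0625H.
Substituting into Q = 160: 4·H^(3/4)·(39.0625H)^(1/4) = 160.
Solving, H = 16 and K = 625.

H* = 16, K* = 625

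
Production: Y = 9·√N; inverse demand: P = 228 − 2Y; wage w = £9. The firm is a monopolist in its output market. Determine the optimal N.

Marginal revenue from the inverse demand is MR = 228 − 4Y.
The marginal product is MP_N = 4.5·N^(-1/2).
A monopolist hires until marginal revenue product equals the wage: MR·MP_N = w.
At N, Y = 9·√N. Substituting and solving: (228 − 36·√N)·4.5·N^(-1/2) = 9 gives N = 36.

N* = 36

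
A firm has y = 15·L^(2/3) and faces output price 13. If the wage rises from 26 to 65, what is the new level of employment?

From P·MP_L = w with MP_L = 10·L^(-1/3), the labor demand is L(w) = (130/w)^(3).
At w = 26: L = 125. At w = 65: L = 8.

L* = 8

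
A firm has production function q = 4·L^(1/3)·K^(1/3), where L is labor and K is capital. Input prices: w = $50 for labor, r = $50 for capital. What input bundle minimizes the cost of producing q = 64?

L* = 64, K* = 64

Cost minimization requires the marginal rate of technical substitution to equal the input-price ratio: MP_L/MP_K = w/r.
Here MP_L/MP_K = (1/3)·(K/L)/(1/3) = (K/L). Setting this equal to 50/50 = 1 gives K = L.
Substituting into q = 64: 4·L^(1/3)·(L)^(1/3) = 64.
Solving, L = 64 and K = 64.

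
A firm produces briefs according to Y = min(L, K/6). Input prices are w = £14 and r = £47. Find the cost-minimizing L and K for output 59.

With a fixed-proportions technology, the cost-minimizing bundle uses no slack in either input: L = K/6 = Y.
So L = 59 and K = 6·59 = 354.

L* = 59, K* = 354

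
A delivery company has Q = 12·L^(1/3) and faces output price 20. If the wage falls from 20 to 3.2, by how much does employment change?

From P·MP_L = w with MP_L = 4·L^(-2/3), the labor demand is L(w) = (80/w)^(3/2).
At w = 20: L = 8. At w = 3.2: L = 125.
ΔL = 125 − 8 = 117.

ΔL = 117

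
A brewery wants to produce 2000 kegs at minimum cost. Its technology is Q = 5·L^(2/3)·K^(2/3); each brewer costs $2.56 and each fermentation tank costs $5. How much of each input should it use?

Cost minimization requires the marginal rate of technical substitution to equal the input-price ratio: MP_L/MP_K = w/r.
Here MP_L/MP_K = (2/3)·(K/L)/(2/3) = (K/L). Setting this equal to 2.56/5 = 0.512 gives K = 0.512L.
Substituting into Q = 2000: 5·L^(2/3)·(0.512L)^(2/3) = 2000.
Solving, L = 125 and K = 64.

L* = 125, K* = 64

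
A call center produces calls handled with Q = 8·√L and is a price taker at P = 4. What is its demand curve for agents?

MP_L = (1/2)·8·L^(-1/2) = 4·L^(-1/2).
Setting P·MP_L = w: 16·L^(-1/2) = w.
Solving for L: L^(-1/2) = w/16, so L = (16/w)^(2).

L(w) = 256/w²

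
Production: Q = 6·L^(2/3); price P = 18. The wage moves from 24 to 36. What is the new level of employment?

From P·MP_L = w with MP_L = 4·L^(-1/3), the labor demand is L(w) = (72/w)^(3).
At w = 24: L = 27. At w = 36: L = 8.

L* = 8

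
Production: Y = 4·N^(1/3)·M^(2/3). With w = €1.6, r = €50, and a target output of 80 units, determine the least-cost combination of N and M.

Cost minimization requires the marginal rate of technical substitution to equal the input-price ratio: MP_N/MP_M = w/r.
Here MP_N/MP_M = (1/3)·(M/N)/(2/3) = 0.5·(M/N). Setting this equal to 1.6/50 = 0.032 gives M = 0.064N.
Substituting into Y = 80: 4·N^(1/3)·(0.064N)^(2/3) = 80.
Solving, N = 125 and M = 8.

N* = 125, M* = 8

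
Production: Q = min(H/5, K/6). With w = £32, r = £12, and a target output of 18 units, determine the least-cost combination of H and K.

H* = 90, K* = 108

With a fixed-proportions technology, the cost-minimizing bundle uses no slack in either input: H/5 = K/6 = Q.
So H = 5·18 = 90 and K = 6·18 = 108.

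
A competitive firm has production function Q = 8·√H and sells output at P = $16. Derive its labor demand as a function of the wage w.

H(w) = 4096/w²

MP_H = (1/2)·8·H^(-1/2) = 4·H^(-1/2).
Setting P·MP_H = w: 64·H^(-1/2) = w.
Solving for H: H^(-1/2) = w/64, so H = (64/w)^(2).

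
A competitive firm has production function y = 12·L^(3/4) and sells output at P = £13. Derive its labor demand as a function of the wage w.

L(w) = (117/w)^(4)

MP_L = (3/4)·12·L^(-1/4) = 9·L^(-1/4).
Setting P·MP_L = w: 117·L^(-1/4) = w.
Solving for L: L^(-1/4) = w/117, so L = (117/w)^(4).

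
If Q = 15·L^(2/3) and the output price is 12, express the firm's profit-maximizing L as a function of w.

L(w) = 1728000/w³

MP_L = (2/3)·15·L^(-1/3) = 10·L^(-1/3).
Setting P·MP_L = w: 120·L^(-1/3) = w.
Solving for L: L^(-1/3) = w/120, so L = (120/w)^(3).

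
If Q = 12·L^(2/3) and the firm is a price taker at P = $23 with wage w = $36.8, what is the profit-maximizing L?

MP_L = (2/3)·12·L^(-1/3) = 8·L^(-1/3).
Profit maximization for a price taker requires P·MP_L = w: 23·8·L^(-1/3) = 36.8.
So L^(-1/3) = 0.2, which gives L = 125.

L* = 125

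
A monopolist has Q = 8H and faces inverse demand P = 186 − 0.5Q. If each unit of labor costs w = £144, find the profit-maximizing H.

Marginal revenue from the inverse demand is MR = 186 − Q.
The marginal product is MP_H = 8.
A monopolist hires until marginal revenue product equals the wage: MR·MP_H = w.
(186 − 8H)·8 = 144, so H = 21.

H* = 21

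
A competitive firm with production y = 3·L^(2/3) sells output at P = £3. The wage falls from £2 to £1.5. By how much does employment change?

ΔL = 37

From P·MP_L = w with MP_L = 2·L^(-1/3), the labor demand is L(w) = (6/w)^(3).
At w = 2: L = 27. At w = 1.5: L = 64.
ΔL = 64 − 27 = 37.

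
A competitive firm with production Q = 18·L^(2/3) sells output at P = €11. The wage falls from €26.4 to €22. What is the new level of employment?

From P·MP_L = w with MP_L = 12·L^(-1/3), the labor demand is L(w) = (132/w)^(3).
At w = 26.4: L = 125. At w = 22: L = 216.

L* = 216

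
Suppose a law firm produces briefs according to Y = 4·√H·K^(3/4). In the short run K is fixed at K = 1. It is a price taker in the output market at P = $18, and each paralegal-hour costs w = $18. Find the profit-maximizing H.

With K = 1, MP_H = (1/2)·4·H^(-1/2)·1^(3/4) = 2·H^(-1/2).
Profit maximization for a price taker requires P·MP_H = w: 18·2·H^(-1/2) = 18.
So H^(-1/2) = 0.5, which gives H = 4.

H* = 4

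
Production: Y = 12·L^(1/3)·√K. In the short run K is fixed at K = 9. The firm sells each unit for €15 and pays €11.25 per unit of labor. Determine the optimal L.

L* = 64

With K = 9, MP_L = (1/3)·12·L^(-2/3)·9^(1/2) = 12·L^(-2/3).
Profit maximization for a price taker requires P·MP_L = w: 15·12·L^(-2/3) = 11.25.
So L^(-2/3) = 0.0625, which gives L = 64.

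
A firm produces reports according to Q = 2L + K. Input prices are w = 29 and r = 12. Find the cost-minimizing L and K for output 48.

The inputs are perfect substitutes, so the firm uses whichever has the lower cost per unit of output.
Cost per unit of output via L is 14.5; via K it is 12. K is cheaper.
Producing Q = 48 with K alone: L = 0, K = 48.

L* = 0, K* = 48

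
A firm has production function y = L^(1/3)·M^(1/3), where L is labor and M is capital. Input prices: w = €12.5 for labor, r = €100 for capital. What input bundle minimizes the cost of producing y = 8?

Cost minimization requires the marginal rate of technical substitution to equal the input-price ratio: MP_L/MP_M = w/r.
Here MP_L/MP_M = (1/3)·(M/L)/(1/3) = (M/L). Setting this equal to 12.5/100 = 0.125 gives M = 0.125L.
Substituting into y = 8: L^(1/3)·(0.125L)^(1/3) = 8.
Solving, L = 64 and M = 8.

L* = 64, M* = 8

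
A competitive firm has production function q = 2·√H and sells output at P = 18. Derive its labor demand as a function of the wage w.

H(w) = 324/w²

MP_H = (1/2)·2·H^(-1/2) = H^(-1/2).
Setting P·MP_H = w: 18·H^(-1/2) = w.
Solving for H: H^(-1/2) = w/18, so H = (18/w)^(2).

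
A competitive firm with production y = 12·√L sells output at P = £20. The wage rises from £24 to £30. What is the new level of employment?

L* = 16

From P·MP_L = w with MP_L = 6·L^(-1/2), the labor demand is L(w) = (120/w)^(2).
At w = 24: L = 25. At w = 30: L = 16.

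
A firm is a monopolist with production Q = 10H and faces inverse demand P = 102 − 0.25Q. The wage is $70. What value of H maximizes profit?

H* = 19

Marginal revenue from the inverse demand is MR = 102 − 0.5Q.
The marginal product is MP_H = 10.
A monopolist hires until marginal revenue product equals the wage: MR·MP_H = w.
(102 − 5H)·10 = 70, so H = 19.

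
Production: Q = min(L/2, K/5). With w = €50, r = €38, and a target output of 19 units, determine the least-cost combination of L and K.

L* = 38, K* = 95

With a fixed-proportions technology, the cost-minimizing bundle uses no slack in either input: L/2 = K/5 = Q.
So L = 2·19 = 38 and K = 5·19 = 95.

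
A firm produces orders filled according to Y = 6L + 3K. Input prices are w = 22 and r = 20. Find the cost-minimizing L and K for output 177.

The inputs are perfect substitutes, so the firm uses whichever has the lower cost per unit of output.
Cost per unit of output via L is w/6 = 11/3; via K it is r/3 = 20/3. L is cheaper.
Producing Y = 177 with L alone: L = 29.5, K = 0.

L* = 29.5, K* = 0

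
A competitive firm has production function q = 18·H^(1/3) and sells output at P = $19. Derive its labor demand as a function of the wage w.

H(w) = (114/w)^(3/2)

MP_H = (1/3)·18·H^(-2/3) = 6·H^(-2/3).
Setting P·MP_H = w: 114·H^(-2/3) = w.
Solving for H: H^(-2/3) = w/114, so H = (114/w)^(3/2).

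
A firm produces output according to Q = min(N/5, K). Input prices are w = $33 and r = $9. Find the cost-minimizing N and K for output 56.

With a fixed-proportions technology, the cost-minimizing bundle uses no slack in either input: N/5 = K = Q.
So N = 5·56 = 280 and K = 56.

N* = 280, K* = 56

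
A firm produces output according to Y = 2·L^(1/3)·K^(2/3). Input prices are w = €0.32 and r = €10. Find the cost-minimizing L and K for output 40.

Cost minimization requires the marginal rate of technical substitution to equal the input-price ratio: MP_L/MP_K = w/r.
Here MP_L/MP_K = (1/3)·(K/L)/(2/3) = 0.5·(K/L). Setting this equal to 0.32/10 = 0.032 gives K = 0.064L.
Substituting into Y = 40: 2·L^(1/3)·(0.064L)^(2/3) = 40.
Solving, L = 125 and K = 8.

L* = 125, K* = 8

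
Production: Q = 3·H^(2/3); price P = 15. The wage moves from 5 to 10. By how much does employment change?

ΔH = -189

From P·MP_H = w with MP_H = 2·H^(-1/3), the labor demand is H(w) = (30/w)^(3).
At w = 5: H = 216. At w = 10: H = 27.
ΔH = 27 − 216 = -189.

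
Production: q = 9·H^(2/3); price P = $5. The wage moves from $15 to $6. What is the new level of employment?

H* = 125

From P·MP_H = w with MP_H = 6·H^(-1/3), the labor demand is H(w) = (30/w)^(3).
At w = 15: H = 8. At w = 6: H = 125.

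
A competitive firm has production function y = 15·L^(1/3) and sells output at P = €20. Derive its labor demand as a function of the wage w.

MP_L = (1/3)·15·L^(-2/3) = 5·L^(-2/3).
Setting P·MP_L = w: 100·L^(-2/3) = w.
Solving for L: L^(-2/3) = w/100, so L = (100/w)^(3/2).

L(w) = (100/w)^(3/2)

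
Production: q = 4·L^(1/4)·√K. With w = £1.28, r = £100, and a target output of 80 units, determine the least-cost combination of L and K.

Cost minimization requires the marginal rate of technical substitution to equal the input-price ratio: MP_L/MP_K = w/r.
Here MP_L/MP_K = (1/4)·(K/L)/(1/2) = 0.5·(K/L). Setting this equal to 1.28/100 = 0.0128 gives K = 0.0256L.
Substituting into q = 80: 4·L^(1/4)·(0.0256L)^(1/2) = 80.
Solving, L = 625 and K = 16.

L* = 625, K* = 16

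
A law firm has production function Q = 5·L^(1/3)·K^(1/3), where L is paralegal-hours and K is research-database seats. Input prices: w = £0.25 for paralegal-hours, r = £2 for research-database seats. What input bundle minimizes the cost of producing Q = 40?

Cost minimization requires the marginal rate of technical substitution to equal the input-price ratio: MP_L/MP_K = w/r.
Here MP_L/MP_K = (1/3)·(K/L)/(1/3) = (K/L). Setting this equal to 0.25/2 = 0.125 gives K = 0.125L.
Substituting into Q = 40: 5·L^(1/3)·(0.125L)^(1/3) = 40.
Solving, L = 64 and K = 8.

L* = 64, K* = 8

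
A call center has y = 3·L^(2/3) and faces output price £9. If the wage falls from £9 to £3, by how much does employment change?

From P·MP_L = w with MP_L = 2·L^(-1/3), the labor demand is L(w) = (18/w)^(3).
At w = 9: L = 8. At w = 3: L = 216.
ΔL = 216 − 8 = 208.

ΔL = 208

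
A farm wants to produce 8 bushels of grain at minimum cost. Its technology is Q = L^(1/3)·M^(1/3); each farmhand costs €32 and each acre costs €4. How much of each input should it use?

Cost minimization requires the marginal rate of technical substitution to equal the input-price ratio: MP_L/MP_M = w/r.
Here MP_L/MP_M = (1/3)·(M/L)/(1/3) = (M/L). Setting this equal to 32/4 = 8 gives M = 8L.
Substituting into Q = 8: L^(1/3)·(8L)^(1/3) = 8.
Solving, L = 8 and M = 64.

L* = 8, M* = 64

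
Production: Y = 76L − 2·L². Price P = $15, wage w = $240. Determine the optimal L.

L* = 15

The marginal product of L is MP_L = 76 − 4L.
A price-taking firm hires until the value of the marginal product equals the wage: P·MP_L = w, so 15·(76 − 4L) = 240.
Then 76 − 4L = 16, giving L = 15.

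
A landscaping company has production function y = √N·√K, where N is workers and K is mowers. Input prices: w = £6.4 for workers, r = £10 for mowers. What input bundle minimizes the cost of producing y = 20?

N* = 25, K* = 16

Cost minimization requires the marginal rate of technical substitution to equal the input-price ratio: MP_N/MP_K = w/r.
Here MP_N/MP_K = (1/2)·(K/N)/(1/2) = (K/N). Setting this equal to 6.4/10 = 0.64 gives K = 0.64N.
Substituting into y = 20: N^(1/2)·(0.64N)^(1/2) = 20.
Solving, N = 25 and K = 16.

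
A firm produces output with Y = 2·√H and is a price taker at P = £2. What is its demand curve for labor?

MP_H = (1/2)·2·H^(-1/2) = H^(-1/2).
Setting P·MP_H = w: 2·H^(-1/2) = w.
Solving for H: H^(-1/2) = w/2, so H = (2/w)^(2).

H(w) = 4/w²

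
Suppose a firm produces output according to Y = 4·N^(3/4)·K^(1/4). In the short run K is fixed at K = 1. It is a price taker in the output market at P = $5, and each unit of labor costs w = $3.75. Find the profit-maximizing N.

N* = 256

With K = 1, MP_N = (3/4)·4·N^(-1/4)·1^(1/4) = 3·N^(-1/4).
Profit maximization for a price taker requires P·MP_N = w: 5·3·N^(-1/4) = 3.75.
So N^(-1/4) = 0.25, which gives N = 256.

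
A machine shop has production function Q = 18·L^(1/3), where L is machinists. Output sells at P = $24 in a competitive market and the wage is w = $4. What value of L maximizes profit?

L* = 216

MP_L = (1/3)·18·L^(-2/3) = 6·L^(-2/3).
Profit maximization for a price taker requires P·MP_L = w: 24·6·L^(-2/3) = 4.
So L^(-2/3) = 1/36, which gives L = 216.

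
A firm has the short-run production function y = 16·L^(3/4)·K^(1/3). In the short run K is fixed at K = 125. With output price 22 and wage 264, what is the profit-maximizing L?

L* = 625

With K = 125, MP_L = (3/4)·16·L^(-1/4)·125^(1/3) = 60·L^(-1/4).
Profit maximization for a price taker requires P·MP_L = w: 22·60·L^(-1/4) = 264.
So L^(-1/4) = 0.2, which gives L = 625.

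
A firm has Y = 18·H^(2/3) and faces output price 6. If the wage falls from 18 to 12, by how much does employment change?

From P·MP_H = w with MP_H = 12·H^(-1/3), the labor demand is H(w) = (72/w)^(3).
At w = 18: H = 64. At w = 12: H = 216.
ΔH = 216 − 64 = 152.

ΔH = 152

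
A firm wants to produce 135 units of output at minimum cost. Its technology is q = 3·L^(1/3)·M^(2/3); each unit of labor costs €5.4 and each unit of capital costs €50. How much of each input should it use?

Cost minimization requires the marginal rate of technical substitution to equal the input-price ratio: MP_L/MP_M = w/r.
Here MP_L/MP_M = (1/3)·(M/L)/(2/3) = 0.5·(M/L). Setting this equal to 5.4/50 = 0.108 gives M = 0.216L.
Substituting into q = 135: 3·L^(1/3)·(0.216L)^(2/3) = 135.
Solving, L = 125 and M = 27.

L* = 125, M* = 27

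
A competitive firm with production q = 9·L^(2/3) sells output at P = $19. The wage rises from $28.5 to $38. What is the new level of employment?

L* = 27

From P·MP_L = w with MP_L = 6·L^(-1/3), the labor demand is L(w) = (114/w)^(3).
At w = 28.5: L = 64. At w = 38: L = 27.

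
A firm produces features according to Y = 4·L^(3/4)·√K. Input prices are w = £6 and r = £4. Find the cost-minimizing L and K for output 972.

L* = 81, K* = 81

Cost minimization requires the marginal rate of technical substitution to equal the input-price ratio: MP_L/MP_K = w/r.
Here MP_L/MP_K = (3/4)·(K/L)/(1/2) = 1.5·(K/L). Setting this equal to 6/4 = 1.5 gives K = L.
Substituting into Y = 972: 4·L^(3/4)·(L)^(1/2) = 972.
Solving, L = 81 and K = 81.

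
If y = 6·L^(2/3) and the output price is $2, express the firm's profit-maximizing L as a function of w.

L(w) = 512/w³

MP_L = (2/3)·6·L^(-1/3) = 4·L^(-1/3).
Setting P·MP_L = w: 8·L^(-1/3) = w.
Solving for L: L^(-1/3) = w/8, so L = (8/w)^(3).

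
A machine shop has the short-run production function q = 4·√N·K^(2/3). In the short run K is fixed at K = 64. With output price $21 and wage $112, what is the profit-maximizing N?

With K = 64, MP_N = (1/2)·4·N^(-1/2)·64^(2/3) = 32·N^(-1/2).
Profit maximization for a price taker requires P·MP_N = w: 21·32·N^(-1/2) = 112.
So N^(-1/2) = 1/6, which gives N = 36.

N* = 36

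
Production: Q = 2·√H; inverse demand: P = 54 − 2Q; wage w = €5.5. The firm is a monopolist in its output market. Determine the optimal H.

H* = 16

Marginal revenue from the inverse demand is MR = 54 − 4Q.
The marginal product is MP_H = H^(-1/2).
A monopolist hires until marginal revenue product equals the wage: MR·MP_H = w.
At H, Q = 2·√H. Substituting and solving: (54 − 8·√H)·H^(-1/2) = 5.5 gives H = 16.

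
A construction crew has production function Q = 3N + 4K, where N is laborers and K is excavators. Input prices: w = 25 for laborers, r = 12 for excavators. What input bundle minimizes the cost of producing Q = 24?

N* = 0, K* = 6

The inputs are perfect substitutes, so the firm uses whichever has the lower cost per unit of output.
Cost per unit of output via N is w/3 = 25/3; via K it is r/4 = 3. K is cheaper.
Producing Q = 24 with K alone: N = 0, K = 6.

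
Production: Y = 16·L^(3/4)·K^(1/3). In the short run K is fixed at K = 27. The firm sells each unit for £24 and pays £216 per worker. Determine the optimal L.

L* = 256

With K = 27, MP_L = (3/4)·16·L^(-1/4)·27^(1/3) = 36·L^(-1/4).
Profit maximization for a price taker requires P·MP_L = w: 24·36·L^(-1/4) = 216.
So L^(-1/4) = 0.25, which gives L = 256.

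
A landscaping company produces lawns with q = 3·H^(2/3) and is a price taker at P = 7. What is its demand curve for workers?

MP_H = (2/3)·3·H^(-1/3) = 2·H^(-1/3).
Setting P·MP_H = w: 14·H^(-1/3) = w.
Solving for H: H^(-1/3) = w/14, so H = (14/w)^(3).

H(w) = 2744/w³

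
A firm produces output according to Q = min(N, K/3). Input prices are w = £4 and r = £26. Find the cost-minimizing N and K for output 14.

N* = 14, K* = 42

With a fixed-proportions technology, the cost-minimizing bundle uses no slack in either input: N = K/3 = Q.
So N = 14 and K = 3·14 = 42.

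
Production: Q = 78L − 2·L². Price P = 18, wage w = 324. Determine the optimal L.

L* = 15

The marginal product of L is MP_L = 78 − 4L.
A price-taking firm hires until the value of the marginal product equals the wage: P·MP_L = w, so 18·(78 − 4L) = 324.
Then 78 − 4L = 18, giving L = 15.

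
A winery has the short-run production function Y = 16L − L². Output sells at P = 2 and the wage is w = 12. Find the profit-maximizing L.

The marginal product of L is MP_L = 16 − 2L.
A price-taking firm hires until the value of the marginal product equals the wage: P·MP_L = w, so 2·(16 − 2L) = 12.
Then 16 − 2L = 6, giving L = 5.

L* = 5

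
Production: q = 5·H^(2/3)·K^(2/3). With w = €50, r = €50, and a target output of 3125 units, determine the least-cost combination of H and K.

H* = 125, K* = 125

Cost minimization requires the marginal rate of technical substitution to equal the input-price ratio: MP_H/MP_K = w/r.
Here MP_H/MP_K = (2/3)·(K/H)/(2/3) = (K/H). Setting this equal to 50/50 = 1 gives K = H.
Substituting into q = 3125: 5·H^(2/3)·(H)^(2/3) = 3125.
Solving, H = 125 and K = 125.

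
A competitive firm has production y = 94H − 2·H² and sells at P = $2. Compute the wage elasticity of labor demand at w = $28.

From P·MP_H = w with MP_H = 94 − 4H, labor demand is H(w) = (94 − w/2)/4.
dH/dw = −1/(8) = -0.125.
At w = 28, H = 20, so ε = (dH/dw)·(w/H) = (-0.125)·(28/20) = -0.175.

ε = -0.175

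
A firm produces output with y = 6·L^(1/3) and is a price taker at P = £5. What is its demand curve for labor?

MP_L = (1/3)·6·L^(-2/3) = 2·L^(-2/3).
Setting P·MP_L = w: 10·L^(-2/3) = w.
Solving for L: L^(-2/3) = w/10, so L = (10/w)^(3/2).

L(w) = (10/w)^(3/2)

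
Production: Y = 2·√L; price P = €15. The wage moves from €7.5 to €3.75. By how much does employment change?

From P·MP_L = w with MP_L = L^(-1/2), the labor demand is L(w) = (15/w)^(2).
At w = 7.5: L = 4. At w = 3.75: L = 16.
ΔL = 16 − 4 = 12.

ΔL = 12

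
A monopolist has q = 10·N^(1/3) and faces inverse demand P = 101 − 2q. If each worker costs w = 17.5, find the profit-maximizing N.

N* = 8

Marginal revenue from the inverse demand is MR = 101 − 4q.
The marginal product is MP_N = (10/3)·N^(-2/3).
A monopolist hires until marginal revenue product equals the wage: MR·MP_N = w.
At N, q = 10·N^(1/3). Substituting and solving: (101 − 40·N^(1/3))·(10/3)·N^(-2/3) = 17.5 gives N = 8.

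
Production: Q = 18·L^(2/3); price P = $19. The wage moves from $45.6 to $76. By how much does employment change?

ΔL = -98

From P·MP_L = w with MP_L = 12·L^(-1/3), the labor demand is L(w) = (228/w)^(3).
At w = 45.6: L = 125. At w = 76: L = 27.
ΔL = 27 − 125 = -98.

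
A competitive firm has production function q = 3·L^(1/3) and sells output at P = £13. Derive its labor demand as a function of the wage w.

L(w) = (13/w)^(3/2)

MP_L = (1/3)·3·L^(-2/3) = L^(-2/3).
Setting P·MP_L = w: 13·L^(-2/3) = w.
Solving for L: L^(-2/3) = w/13, so L = (13/w)^(3/2).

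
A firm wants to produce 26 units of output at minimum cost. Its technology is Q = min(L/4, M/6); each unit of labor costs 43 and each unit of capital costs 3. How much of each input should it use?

L* = 104, M* = 156

With a fixed-proportions technology, the cost-minimizing bundle uses no slack in either input: L/4 = M/6 = Q.
So L = 4·26 = 104 and M = 6·26 = 156.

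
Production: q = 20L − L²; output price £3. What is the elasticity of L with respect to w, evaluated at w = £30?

ε = -1

From P·MP_L = w with MP_L = 20 − 2L, labor demand is L(w) = (20 − w/3)/2.
dL/dw = −1/(6) = -1/6.
At w = 30, L = 5, so ε = (dL/dw)·(w/L) = (-1/6)·(30/5) = -1.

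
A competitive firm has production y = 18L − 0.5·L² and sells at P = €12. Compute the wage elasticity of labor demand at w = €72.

From P·MP_L = w with MP_L = 18 − L, labor demand is L(w) = 18 − w/12.
dL/dw = −1/(12) = -1/12.
At w = 72, L = 12, so ε = (dL/dw)·(w/L) = (-1/12)·(72/12) = -0.5.

ε = -0.5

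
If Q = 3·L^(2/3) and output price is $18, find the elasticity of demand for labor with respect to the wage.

ε = -3

MP_L = (2/3)·3·L^(-1/3), so P·MP_L = w gives 36·L^(-1/3) = w.
Solving, L(w) = (36/w)^(3). This is a constant-elasticity form: L ∝ w^(−3), so ε = −3.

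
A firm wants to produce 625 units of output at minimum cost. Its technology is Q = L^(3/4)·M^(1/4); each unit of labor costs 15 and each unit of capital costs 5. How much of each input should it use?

Cost minimization requires the marginal rate of technical substitution to equal the input-price ratio: MP_L/MP_M = w/r.
Here MP_L/MP_M = (3/4)·(M/L)/(1/4) = 3·(M/L). Setting this equal to 15/5 = 3 gives M = L.
Substituting into Q = 625: L^(3/4)·(L)^(1/4) = 625.
Solving, L = 625 and M = 625.

L* = 625, M* = 625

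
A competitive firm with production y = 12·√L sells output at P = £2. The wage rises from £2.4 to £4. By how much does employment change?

ΔL = -16

From P·MP_L = w with MP_L = 6·L^(-1/2), the labor demand is L(w) = (12/w)^(2).
At w = 2.4: L = 25. At w = 4: L = 9.
ΔL = 9 − 25 = -16.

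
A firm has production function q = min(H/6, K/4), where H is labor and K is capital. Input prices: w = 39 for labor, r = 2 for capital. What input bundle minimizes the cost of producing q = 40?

H* = 240, K* = 160

With a fixed-proportions technology, the cost-minimizing bundle uses no slack in either input: H/6 = K/4 = q.
So H = 6·40 = 240 and K = 4·40 = 160.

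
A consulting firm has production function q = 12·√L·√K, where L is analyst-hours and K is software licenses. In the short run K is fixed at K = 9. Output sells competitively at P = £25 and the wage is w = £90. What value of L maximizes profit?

With K = 9, MP_L = (1/2)·12·L^(-1/2)·9^(1/2) = 18·L^(-1/2).
Profit maximization for a price taker requires P·MP_L = w: 25·18·L^(-1/2) = 90.
So L^(-1/2) = 0.2, which gives L = 25.

L* = 25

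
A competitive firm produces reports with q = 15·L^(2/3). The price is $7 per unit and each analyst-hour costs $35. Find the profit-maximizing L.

L* = 8

MP_L = (2/3)·15·L^(-1/3) = 10·L^(-1/3).
Profit maximization for a price taker requires P·MP_L = w: 7·10·L^(-1/3) = 35.
So L^(-1/3) = 0.5, which gives L = 8.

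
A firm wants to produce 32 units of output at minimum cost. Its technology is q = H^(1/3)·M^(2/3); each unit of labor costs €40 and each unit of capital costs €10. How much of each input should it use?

Cost minimization requires the marginal rate of technical substitution to equal the input-price ratio: MP_H/MP_M = w/r.
Here MP_H/MP_M = (1/3)·(M/H)/(2/3) = 0.5·(M/H). Setting this equal to 40/10 = 4 gives M = 8H.
Substituting into q = 32: H^(1/3)·(8H)^(2/3) = 32.
Solving, H = 8 and M = 64.

H* = 8, M* = 64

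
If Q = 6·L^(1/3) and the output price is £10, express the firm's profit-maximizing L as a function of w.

L(w) = (20/w)^(3/2)

MP_L = (1/3)·6·L^(-2/3) = 2·L^(-2/3).
Setting P·MP_L = w: 20·L^(-2/3) = w.
Solving for L: L^(-2/3) = w/20, so L = (20/w)^(3/2).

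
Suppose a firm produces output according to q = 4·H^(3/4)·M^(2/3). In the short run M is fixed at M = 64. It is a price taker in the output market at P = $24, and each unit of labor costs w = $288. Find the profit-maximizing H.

H* = 256

With M = 64, MP_H = (3/4)·4·H^(-1/4)·64^(2/3) = 48·H^(-1/4).
Profit maximization for a price taker requires P·MP_H = w: 24·48·H^(-1/4) = 288.
So H^(-1/4) = 0.25, which gives H = 256.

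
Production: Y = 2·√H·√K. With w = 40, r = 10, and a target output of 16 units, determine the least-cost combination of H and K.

Cost minimization requires the marginal rate of technical substitution to equal the input-price ratio: MP_H/MP_K = w/r.
Here MP_H/MP_K = (1/2)·(K/H)/(1/2) = (K/H). Setting this equal to 40/10 = 4 gives K = 4H.
Substituting into Y = 16: 2·H^(1/2)·(4H)^(1/2) = 16.
Solving, H = 4 and K = 16.

H* = 4, K* = 16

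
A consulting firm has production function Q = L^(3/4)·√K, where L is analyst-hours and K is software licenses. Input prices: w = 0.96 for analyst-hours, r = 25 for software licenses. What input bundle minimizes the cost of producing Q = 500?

Cost minimization requires the marginal rate of technical substitution to equal the input-price ratio: MP_L/MP_K = w/r.
Here MP_L/MP_K = (3/4)·(K/L)/(1/2) = 1.5·(K/L). Setting this equal to 0.96/25 = 0.0384 gives K = 0.0256L.
Substituting into Q = 500: L^(3/4)·(0.0256L)^(1/2) = 500.
Solving, L = 625 and K = 16.

L* = 625, K* = 16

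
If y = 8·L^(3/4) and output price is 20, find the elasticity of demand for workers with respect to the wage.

MP_L = (3/4)·8·L^(-1/4), so P·MP_L = w gives 120·L^(-1/4) = w.
Solving, L(w) = (120/w)^(4). This is a constant-elasticity form: L ∝ w^(−4), so ε = −4.

ε = -4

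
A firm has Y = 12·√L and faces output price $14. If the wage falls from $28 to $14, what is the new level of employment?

L* = 36

From P·MP_L = w with MP_L = 6·L^(-1/2), the labor demand is L(w) = (84/w)^(2).
At w = 28: L = 9. At w = 14: L = 36.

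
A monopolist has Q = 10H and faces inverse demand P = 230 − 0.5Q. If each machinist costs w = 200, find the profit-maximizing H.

Marginal revenue from the inverse demand is MR = 230 − Q.
The marginal product is MP_H = 10.
A monopolist hires until marginal revenue product equals the wage: MR·MP_H = w.
(230 − 10H)·10 = 200, so H = 21.

H* = 21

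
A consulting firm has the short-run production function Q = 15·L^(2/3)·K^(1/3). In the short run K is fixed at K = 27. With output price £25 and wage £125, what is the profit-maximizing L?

L* = 216

With K = 27, MP_L = (2/3)·15·L^(-1/3)·27^(1/3) = 30·L^(-1/3).
Profit maximization for a price taker requires P·MP_L = w: 25·30·L^(-1/3) = 125.
So L^(-1/3) = 1/6, which gives L = 216.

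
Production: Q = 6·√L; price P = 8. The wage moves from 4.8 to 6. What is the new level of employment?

L* = 16

From P·MP_L = w with MP_L = 3·L^(-1/2), the labor demand is L(w) = (24/w)^(2).
At w = 4.8: L = 25. At w = 6: L = 16.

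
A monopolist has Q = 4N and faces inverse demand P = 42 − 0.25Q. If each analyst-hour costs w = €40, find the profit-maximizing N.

N* = 16

Marginal revenue from the inverse demand is MR = 42 − 0.5Q.
The marginal product is MP_N = 4.
A monopolist hires until marginal revenue product equals the wage: MR·MP_N = w.
(42 − 2N)·4 = 40, so N = 16.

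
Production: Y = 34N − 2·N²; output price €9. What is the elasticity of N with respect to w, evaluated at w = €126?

From P·MP_N = w with MP_N = 34 − 4N, labor demand is N(w) = (34 − w/9)/4.
dN/dw = −1/(36) = -1/36.
At w = 126, N = 5, so ε = (dN/dw)·(w/N) = (-1/36)·(126/5) = -0.7.

ε = -0.7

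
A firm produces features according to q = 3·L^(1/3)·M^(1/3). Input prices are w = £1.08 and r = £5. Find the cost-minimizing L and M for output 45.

Cost minimization requires the marginal rate of technical substitution to equal the input-price ratio: MP_L/MP_M = w/r.
Here MP_L/MP_M = (1/3)·(M/L)/(1/3) = (M/L). Setting this equal to 1.08/5 = 0.216 gives M = 0.216L.
Substituting into q = 45: 3·L^(1/3)·(0.216L)^(1/3) = 45.
Solving, L = 125 and M = 27.

L* = 125, M* = 27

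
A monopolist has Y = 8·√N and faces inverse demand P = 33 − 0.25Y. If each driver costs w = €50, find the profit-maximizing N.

N* = 4

Marginal revenue from the inverse demand is MR = 33 − 0.5Y.
The marginal product is MP_N = 4·N^(-1/2).
A monopolist hires until marginal revenue product equals the wage: MR·MP_N = w.
At N, Y = 8·√N. Substituting and solving: (33 − 4·√N)·4·N^(-1/2) = 50 gives N = 4.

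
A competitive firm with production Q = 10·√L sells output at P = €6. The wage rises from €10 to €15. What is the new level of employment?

From P·MP_L = w with MP_L = 5·L^(-1/2), the labor demand is L(w) = (30/w)^(2).
At w = 10: L = 9. At w = 15: L = 4.

L* = 4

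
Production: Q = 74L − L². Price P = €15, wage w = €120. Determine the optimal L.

The marginal product of L is MP_L = 74 − 2L.
A price-taking firm hires until the value of the marginal product equals the wage: P·MP_L = w, so 15·(74 − 2L) = 120.
Then 74 − 2L = 8, giving L = 33.

L* = 33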